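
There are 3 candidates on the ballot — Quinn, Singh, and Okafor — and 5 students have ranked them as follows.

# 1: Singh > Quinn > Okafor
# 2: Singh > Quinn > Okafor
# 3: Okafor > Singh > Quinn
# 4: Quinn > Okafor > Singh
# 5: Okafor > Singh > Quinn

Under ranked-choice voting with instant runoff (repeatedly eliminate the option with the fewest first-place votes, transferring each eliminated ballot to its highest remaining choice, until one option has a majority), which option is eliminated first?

Round 1: Singh 2, Okafor 2, Quinn 1. Quinn has the fewest and is eliminated.
Round 2: Okafor 3, Singh 2. Okafor has a majority.

Quinn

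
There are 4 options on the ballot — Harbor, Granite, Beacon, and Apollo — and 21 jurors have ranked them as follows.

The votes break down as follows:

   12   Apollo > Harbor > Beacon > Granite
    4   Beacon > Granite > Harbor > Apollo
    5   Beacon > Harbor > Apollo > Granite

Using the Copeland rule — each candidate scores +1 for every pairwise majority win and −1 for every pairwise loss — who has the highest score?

Pairwise results:
  Harbor vs Granite: Harbor wins 17–4.
  Harbor vs Beacon: Harbor wins 12–9.
  Harbor vs Apollo: Apollo wins 12–9.
  Granite vs Beacon: Beacon wins 21–0.
  Granite vs Apollo: Apollo wins 17–4.
  Beacon vs Apollo: Apollo wins 12–9.
Copeland scores (wins − losses):
  Harbor: 2 − 1 = 1
  Granite: 0 − 3 = -3
  Beacon: 1 − 2 = -1
  Apollo: 3 − 0 = 3
Apollo has the best Copeland score.

Apollo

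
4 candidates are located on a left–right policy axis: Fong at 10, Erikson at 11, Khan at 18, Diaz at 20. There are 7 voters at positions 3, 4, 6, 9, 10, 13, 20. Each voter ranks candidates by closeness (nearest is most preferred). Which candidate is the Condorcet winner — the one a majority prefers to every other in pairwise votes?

With single-peaked preferences on a line, the Condorcet winner is the candidate closest to the median voter.
The median voter (position 9) is closest to Fong at 10.
Check: Fong vs Erikson — voters closer to Fong: 5 of 7.

Fong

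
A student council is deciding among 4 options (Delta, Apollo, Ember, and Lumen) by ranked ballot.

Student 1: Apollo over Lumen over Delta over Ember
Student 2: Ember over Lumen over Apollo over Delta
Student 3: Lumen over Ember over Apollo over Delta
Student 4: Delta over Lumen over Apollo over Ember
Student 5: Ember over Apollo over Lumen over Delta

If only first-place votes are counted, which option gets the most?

Ember

First-place vote totals:
  Delta: 1
  Apollo: 1
  Ember: 2
  Lumen: 1
Ember has the most first-place votes.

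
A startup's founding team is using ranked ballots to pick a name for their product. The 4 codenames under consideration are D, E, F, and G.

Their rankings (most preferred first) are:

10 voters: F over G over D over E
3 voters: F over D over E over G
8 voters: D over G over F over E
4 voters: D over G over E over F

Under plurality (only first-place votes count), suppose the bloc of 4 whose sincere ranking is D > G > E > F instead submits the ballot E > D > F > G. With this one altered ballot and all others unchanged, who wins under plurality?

F

First-place totals with the altered ballot: D 8, E 4, F 13, G 0.
The winner is unchanged: still F.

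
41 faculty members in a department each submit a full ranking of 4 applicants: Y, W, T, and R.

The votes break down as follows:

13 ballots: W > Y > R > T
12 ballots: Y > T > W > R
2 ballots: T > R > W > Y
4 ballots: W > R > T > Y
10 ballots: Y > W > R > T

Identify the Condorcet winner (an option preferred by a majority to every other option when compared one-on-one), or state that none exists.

Y

Head-to-head results (41 voters total):
Y vs W: Y wins 22–19.
Y vs T: Y wins 35–6.
Y vs R: Y wins 35–6.
W vs T: W wins 27–14.
W vs R: W wins 39–2.
T vs R: R wins 27–14.
Y beats each rival — W (22–19), T (35–6), R (35–6) — so Y is the Condorcet winner.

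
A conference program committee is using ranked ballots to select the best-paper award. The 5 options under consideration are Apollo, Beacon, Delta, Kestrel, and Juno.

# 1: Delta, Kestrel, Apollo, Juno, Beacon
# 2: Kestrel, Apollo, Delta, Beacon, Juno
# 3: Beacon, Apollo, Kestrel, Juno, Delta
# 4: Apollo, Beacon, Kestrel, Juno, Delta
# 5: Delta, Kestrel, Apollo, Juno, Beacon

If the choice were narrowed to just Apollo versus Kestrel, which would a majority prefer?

Kestrel

Ballots ranking Apollo above Kestrel: 2.
Ballots ranking Kestrel above Apollo: 3.
Kestrel wins the head-to-head, 3–2.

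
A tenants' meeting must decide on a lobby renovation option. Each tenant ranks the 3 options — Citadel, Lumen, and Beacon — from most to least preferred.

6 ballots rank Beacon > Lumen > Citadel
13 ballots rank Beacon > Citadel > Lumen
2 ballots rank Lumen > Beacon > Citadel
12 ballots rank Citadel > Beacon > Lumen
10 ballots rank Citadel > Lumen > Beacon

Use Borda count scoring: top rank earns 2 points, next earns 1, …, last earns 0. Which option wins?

Citadel

Borda scores:
  Citadel: 6·0 + 13·1 + 2·0 + 12·2 + 10·2 = 57
  Lumen: 6·1 + 13·0 + 2·2 + 12·0 + 10·1 = 20
  Beacon: 6·2 + 13·2 + 2·1 + 12·1 + 10·0 = 52
Citadel has the highest total.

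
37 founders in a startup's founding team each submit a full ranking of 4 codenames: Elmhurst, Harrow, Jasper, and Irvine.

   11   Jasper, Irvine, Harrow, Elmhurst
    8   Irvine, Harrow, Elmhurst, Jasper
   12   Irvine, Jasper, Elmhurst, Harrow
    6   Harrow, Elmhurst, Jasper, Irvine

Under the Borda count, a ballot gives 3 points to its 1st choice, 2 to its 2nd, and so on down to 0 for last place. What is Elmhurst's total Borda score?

Borda scores:
  Elmhurst: 11·0 + 8·1 + 12·1 + 6·2 = 32
  Harrow: 11·1 + 8·2 + 12·0 + 6·3 = 45
  Jasper: 11·3 + 8·0 + 12·2 + 6·1 = 63
  Irvine: 11·2 + 8·3 + 12·3 + 6·0 = 82

32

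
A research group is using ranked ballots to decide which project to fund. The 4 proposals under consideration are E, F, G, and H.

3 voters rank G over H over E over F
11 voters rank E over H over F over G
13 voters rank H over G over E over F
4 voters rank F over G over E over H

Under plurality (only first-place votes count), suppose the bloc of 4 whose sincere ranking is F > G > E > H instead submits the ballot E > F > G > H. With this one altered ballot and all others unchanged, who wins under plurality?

First-place totals with the altered ballot: E 15, F 0, G 3, H 13.
The switch changes the winner from H to E.

E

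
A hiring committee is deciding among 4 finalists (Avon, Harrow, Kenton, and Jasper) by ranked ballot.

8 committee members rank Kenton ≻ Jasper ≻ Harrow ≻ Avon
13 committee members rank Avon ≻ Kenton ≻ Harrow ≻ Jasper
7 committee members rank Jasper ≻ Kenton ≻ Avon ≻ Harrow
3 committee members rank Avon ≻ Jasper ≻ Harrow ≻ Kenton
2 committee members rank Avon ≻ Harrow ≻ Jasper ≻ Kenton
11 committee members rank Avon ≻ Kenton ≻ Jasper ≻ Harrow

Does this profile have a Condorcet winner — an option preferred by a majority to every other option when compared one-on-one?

Head-to-head results (44 voters total):
Avon vs Harrow: Avon wins 36–8.
Avon vs Kenton: Avon wins 29–15.
Avon vs Jasper: Avon wins 29–15.
Harrow vs Kenton: Kenton wins 39–5.
Harrow vs Jasper: Jasper wins 29–15.
Kenton vs Jasper: Kenton wins 32–12.
Avon beats each rival — Harrow (36–8), Kenton (29–15), Jasper (29–15) — so Avon is the Condorcet winner.

Yes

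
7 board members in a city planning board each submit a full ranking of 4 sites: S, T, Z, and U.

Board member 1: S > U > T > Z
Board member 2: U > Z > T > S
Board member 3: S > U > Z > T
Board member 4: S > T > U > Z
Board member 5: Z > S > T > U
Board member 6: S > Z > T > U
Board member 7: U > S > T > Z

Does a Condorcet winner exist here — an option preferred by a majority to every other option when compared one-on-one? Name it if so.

S

Head-to-head results (7 voters total):
S vs T: S wins 6–1.
S vs Z: S wins 5–2.
S vs U: S wins 5–2.
T vs Z: Z wins 4–3.
T vs U: U wins 4–3.
Z vs U: U wins 5–2.
S beats each rival — T (6–1), Z (5–2), U (5–2) — so S is the Condorcet winner.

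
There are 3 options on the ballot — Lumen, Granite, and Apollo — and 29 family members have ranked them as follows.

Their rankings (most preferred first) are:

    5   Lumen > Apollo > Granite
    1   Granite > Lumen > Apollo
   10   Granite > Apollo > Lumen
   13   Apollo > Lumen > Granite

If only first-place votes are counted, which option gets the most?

Apollo

First-place vote totals:
  Lumen: 5
  Granite: 11
  Apollo: 13
Apollo has the most first-place votes.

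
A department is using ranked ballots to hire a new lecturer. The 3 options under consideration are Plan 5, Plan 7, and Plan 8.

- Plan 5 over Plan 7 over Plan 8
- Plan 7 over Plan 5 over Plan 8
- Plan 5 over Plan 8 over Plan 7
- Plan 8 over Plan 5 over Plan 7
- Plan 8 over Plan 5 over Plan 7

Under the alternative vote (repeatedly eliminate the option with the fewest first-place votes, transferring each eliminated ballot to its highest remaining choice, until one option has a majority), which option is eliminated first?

Round 1: Plan 5 2, Plan 8 2, Plan 7 1. Plan 7 has the fewest and is eliminated.
Round 2: Plan 5 3, Plan 8 2. Plan 5 has a majority.

Plan 7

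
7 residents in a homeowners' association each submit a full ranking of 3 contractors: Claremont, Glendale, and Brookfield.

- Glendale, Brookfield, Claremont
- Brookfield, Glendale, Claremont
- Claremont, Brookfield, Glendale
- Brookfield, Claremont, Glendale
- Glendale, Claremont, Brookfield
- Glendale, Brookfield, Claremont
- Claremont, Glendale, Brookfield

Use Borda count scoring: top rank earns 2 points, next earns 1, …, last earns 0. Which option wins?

Glendale

Borda scores:
  Claremont: 0 + 0 + 2 + 1 + 1 + 0 + 2 = 6
  Glendale: 2 + 1 + 0 + 0 + 2 + 2 + 1 = 8
  Brookfield: 1 + 2 + 1 + 2 + 0 + 1 + 0 = 7
Glendale has the highest total.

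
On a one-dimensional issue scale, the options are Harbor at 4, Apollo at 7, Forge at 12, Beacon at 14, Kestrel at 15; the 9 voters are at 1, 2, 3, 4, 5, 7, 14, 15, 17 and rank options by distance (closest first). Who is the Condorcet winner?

With single-peaked preferences on a line, the Condorcet winner is the candidate closest to the median voter.
The median voter (position 5) is closest to Harbor at 4.
Check: Harbor vs Apollo — voters closer to Harbor: 5 of 9.

Harbor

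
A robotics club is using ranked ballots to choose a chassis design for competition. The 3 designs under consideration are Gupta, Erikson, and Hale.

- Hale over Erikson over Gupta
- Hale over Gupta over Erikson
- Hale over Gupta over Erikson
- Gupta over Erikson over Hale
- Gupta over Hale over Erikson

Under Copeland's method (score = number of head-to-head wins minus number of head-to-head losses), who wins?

Pairwise results:
  Gupta vs Erikson: Gupta wins 4–1.
  Gupta vs Hale: Hale wins 3–2.
  Erikson vs Hale: Hale wins 4–1.
Copeland scores (wins − losses):
  Gupta: 1 − 1 = 0
  Erikson: 0 − 2 = -2
  Hale: 2 − 0 = 2
Hale has the best Copeland score.

Hale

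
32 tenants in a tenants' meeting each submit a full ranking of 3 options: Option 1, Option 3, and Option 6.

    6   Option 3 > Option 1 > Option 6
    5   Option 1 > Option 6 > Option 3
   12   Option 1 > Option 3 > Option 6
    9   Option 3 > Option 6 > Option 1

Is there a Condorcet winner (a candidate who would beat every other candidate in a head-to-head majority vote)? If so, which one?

Head-to-head results (32 voters total):
Option 1 vs Option 3: Option 1 wins 17–15.
Option 1 vs Option 6: Option 1 wins 23–9.
Option 3 vs Option 6: Option 3 wins 27–5.
Option 1 beats each rival — Option 3 (17–15), Option 6 (23–9) — so Option 1 is the Condorcet winner.

Option 1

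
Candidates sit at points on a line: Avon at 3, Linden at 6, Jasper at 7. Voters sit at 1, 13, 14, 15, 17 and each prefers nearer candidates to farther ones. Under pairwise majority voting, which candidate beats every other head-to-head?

With single-peaked preferences on a line, the Condorcet winner is the candidate closest to the median voter.
The median voter (position 14) is closest to Jasper at 7.
Check: Jasper vs Linden — voters closer to Jasper: 4 of 5.

Jasper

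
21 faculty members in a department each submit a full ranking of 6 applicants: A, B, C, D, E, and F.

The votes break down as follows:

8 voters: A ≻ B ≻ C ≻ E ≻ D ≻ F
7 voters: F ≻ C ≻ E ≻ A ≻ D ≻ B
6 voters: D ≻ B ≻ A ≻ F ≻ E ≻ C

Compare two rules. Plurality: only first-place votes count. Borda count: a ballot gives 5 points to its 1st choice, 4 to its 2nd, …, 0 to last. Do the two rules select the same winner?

Plurality first-place counts: A 8, B 0, C 0, D 6, E 0, F 7 → A.
Borda totals: A 72, B 56, C 52, D 45, E 43, F 47 → A.
The two rules agree on A.

Yes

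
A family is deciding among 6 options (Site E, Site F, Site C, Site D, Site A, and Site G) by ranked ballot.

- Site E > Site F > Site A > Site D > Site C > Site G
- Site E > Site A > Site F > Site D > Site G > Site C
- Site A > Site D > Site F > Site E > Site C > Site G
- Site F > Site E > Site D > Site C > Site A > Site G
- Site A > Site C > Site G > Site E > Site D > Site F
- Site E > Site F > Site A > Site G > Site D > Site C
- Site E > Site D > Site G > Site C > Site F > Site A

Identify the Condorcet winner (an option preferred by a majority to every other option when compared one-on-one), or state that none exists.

Site E

Head-to-head results (7 voters total):
Site E vs Site F: Site E wins 5–2.
Site E vs Site C: Site E wins 6–1.
Site E vs Site D: Site E wins 6–1.
Site E vs Site A: Site E wins 5–2.
Site E vs Site G: Site E wins 6–1.
Site F vs Site C: Site F wins 5–2.
Site F vs Site D: Site F wins 4–3.
Site F vs Site A: Site F wins 4–3.
Site F vs Site G: Site F wins 5–2.
Site C vs Site D: Site D wins 6–1.
Site C vs Site A: Site A wins 5–2.
Site C vs Site G: Site C wins 4–3.
Site D vs Site A: Site A wins 5–2.
Site D vs Site G: Site D wins 5–2.
Site A vs Site G: Site A wins 6–1.
Site E beats each rival — Site F (5–2), Site C (6–1), Site D (6–1), Site A (5–2), Site G (6–1) — so Site E is the Condorcet winner.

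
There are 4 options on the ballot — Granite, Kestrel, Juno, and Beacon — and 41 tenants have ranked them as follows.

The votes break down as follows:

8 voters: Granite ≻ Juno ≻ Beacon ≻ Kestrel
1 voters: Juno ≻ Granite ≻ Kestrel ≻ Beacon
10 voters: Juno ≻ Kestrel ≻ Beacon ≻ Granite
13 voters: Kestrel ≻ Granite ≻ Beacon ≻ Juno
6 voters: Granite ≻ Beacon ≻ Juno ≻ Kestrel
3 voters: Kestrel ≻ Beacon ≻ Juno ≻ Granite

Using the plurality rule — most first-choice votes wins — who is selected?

First-place vote totals:
  Granite: 14
  Kestrel: 16
  Juno: 11
  Beacon: 0
Kestrel has the most first-place votes.

Kestrel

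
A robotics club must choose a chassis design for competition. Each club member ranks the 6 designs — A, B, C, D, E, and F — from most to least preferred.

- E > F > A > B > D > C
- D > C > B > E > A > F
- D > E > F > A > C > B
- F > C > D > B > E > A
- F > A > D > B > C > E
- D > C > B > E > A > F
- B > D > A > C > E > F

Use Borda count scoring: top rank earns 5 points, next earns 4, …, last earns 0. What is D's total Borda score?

26

Borda scores:
  A: 3 + 1 + 2 + 0 + 4 + 1 + 3 = 14
  B: 2 + 3 + 0 + 2 + 2 + 3 + 5 = 17
  C: 0 + 4 + 1 + 4 + 1 + 4 + 2 = 16
  D: 1 + 5 + 5 + 3 + 3 + 5 + 4 = 26
  E: 5 + 2 + 4 + 1 + 0 + 2 + 1 = 15
  F: 4 + 0 + 3 + 5 + 5 + 0 + 0 = 17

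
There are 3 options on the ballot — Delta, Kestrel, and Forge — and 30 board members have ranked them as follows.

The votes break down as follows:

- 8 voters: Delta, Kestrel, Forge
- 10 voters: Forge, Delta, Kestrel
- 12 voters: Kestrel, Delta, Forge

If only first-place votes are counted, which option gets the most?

First-place vote totals:
  Delta: 8
  Kestrel: 12
  Forge: 10
Kestrel has the most first-place votes.

Kestrel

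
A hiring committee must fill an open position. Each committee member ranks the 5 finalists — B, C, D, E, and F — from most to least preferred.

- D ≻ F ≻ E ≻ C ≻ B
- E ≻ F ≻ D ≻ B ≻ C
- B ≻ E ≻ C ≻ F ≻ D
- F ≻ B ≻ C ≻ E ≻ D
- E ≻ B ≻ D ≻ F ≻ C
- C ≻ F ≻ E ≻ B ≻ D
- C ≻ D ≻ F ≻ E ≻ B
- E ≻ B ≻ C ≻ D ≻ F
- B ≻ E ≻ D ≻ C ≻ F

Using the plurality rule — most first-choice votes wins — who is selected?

E

First-place vote totals:
  B: 2
  C: 2
  D: 1
  E: 3
  F: 1
E has the most first-place votes.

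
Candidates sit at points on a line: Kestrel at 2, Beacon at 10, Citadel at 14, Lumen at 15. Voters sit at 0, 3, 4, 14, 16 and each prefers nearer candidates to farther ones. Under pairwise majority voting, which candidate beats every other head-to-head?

With single-peaked preferences on a line, the Condorcet winner is the candidate closest to the median voter.
The median voter (position 4) is closest to Kestrel at 2.
Check: Kestrel vs Beacon — voters closer to Kestrel: 3 of 5.

Kestrel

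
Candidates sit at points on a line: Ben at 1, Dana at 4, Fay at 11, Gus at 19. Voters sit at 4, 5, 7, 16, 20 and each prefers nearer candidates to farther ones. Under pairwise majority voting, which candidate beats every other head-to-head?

Dana

With single-peaked preferences on a line, the Condorcet winner is the candidate closest to the median voter.
The median voter (position 7) is closest to Dana at 4.
Check: Dana vs Ben — voters closer to Dana: 5 of 5.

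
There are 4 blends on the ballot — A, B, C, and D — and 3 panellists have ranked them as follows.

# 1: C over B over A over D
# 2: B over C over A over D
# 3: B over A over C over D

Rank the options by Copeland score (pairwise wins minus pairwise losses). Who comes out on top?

B

Pairwise results:
  A vs B: B wins 3–0.
  A vs C: C wins 2–1.
  A vs D: A wins 3–0.
  B vs C: B wins 2–1.
  B vs D: B wins 3–0.
  C vs D: C wins 3–0.
Copeland scores (wins − losses):
  A: 1 − 2 = -1
  B: 3 − 0 = 3
  C: 2 − 1 = 1
  D: 0 − 3 = -3
B has the best Copeland score.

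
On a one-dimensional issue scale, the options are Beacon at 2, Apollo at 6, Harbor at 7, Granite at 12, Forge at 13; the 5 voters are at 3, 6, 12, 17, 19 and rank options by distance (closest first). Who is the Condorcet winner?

With single-peaked preferences on a line, the Condorcet winner is the candidate closest to the median voter.
The median voter (position 12) is closest to Granite at 12.
Check: Granite vs Forge — voters closer to Granite: 3 of 5.

Granite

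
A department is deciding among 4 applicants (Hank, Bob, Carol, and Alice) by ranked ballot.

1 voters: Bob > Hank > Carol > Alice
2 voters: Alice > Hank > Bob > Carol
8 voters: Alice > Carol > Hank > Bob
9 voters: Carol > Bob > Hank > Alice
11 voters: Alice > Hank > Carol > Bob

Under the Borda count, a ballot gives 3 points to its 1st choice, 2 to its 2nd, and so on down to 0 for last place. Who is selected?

Alice

Borda scores:
  Hank: 2 + 2·2 + 8·1 + 9·1 + 11·2 = 45
  Bob: 3 + 2·1 + 8·0 + 9·2 + 11·0 = 23
  Carol: 1 + 2·0 + 8·2 + 9·3 + 11·1 = 55
  Alice: 0 + 2·3 + 8·3 + 9·0 + 11·3 = 63
Alice has the highest total.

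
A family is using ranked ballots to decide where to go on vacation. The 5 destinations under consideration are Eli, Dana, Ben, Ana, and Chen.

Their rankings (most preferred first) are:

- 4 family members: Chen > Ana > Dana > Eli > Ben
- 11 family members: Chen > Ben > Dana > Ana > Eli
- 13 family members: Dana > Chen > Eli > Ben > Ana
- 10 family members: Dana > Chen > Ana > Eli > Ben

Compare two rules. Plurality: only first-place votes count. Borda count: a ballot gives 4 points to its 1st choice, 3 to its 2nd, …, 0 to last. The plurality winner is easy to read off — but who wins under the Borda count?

Chen

Plurality first-place counts: Eli 0, Dana 23, Ben 0, Ana 0, Chen 15 → Dana.
Borda totals: Eli 40, Dana 122, Ben 46, Ana 43, Chen 129 → Chen.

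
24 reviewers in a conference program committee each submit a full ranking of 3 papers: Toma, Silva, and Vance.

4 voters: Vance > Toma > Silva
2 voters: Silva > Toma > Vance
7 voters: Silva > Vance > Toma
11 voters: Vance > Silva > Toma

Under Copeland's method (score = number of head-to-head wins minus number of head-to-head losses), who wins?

Vance

Pairwise results:
  Toma vs Silva: Silva wins 20–4.
  Toma vs Vance: Vance wins 22–2.
  Silva vs Vance: Vance wins 15–9.
Copeland scores (wins − losses):
  Toma: 0 − 2 = -2
  Silva: 1 − 1 = 0
  Vance: 2 − 0 = 2
Vance has the best Copeland score.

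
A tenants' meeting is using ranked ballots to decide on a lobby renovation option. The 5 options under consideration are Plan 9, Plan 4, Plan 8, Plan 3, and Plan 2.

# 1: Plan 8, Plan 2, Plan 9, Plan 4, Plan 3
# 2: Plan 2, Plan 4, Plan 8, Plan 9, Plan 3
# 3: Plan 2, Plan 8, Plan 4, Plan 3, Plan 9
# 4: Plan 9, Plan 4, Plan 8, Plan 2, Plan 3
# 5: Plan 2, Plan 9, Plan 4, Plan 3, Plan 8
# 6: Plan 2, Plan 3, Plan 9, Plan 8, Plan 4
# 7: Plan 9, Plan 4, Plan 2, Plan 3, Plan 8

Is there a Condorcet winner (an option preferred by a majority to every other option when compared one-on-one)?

Head-to-head results (7 voters total):
Plan 9 vs Plan 4: Plan 9 wins 5–2.
Plan 9 vs Plan 8: Plan 9 wins 4–3.
Plan 9 vs Plan 3: Plan 9 wins 5–2.
Plan 9 vs Plan 2: Plan 2 wins 5–2.
Plan 4 vs Plan 8: Plan 4 wins 4–3.
Plan 4 vs Plan 3: Plan 4 wins 6–1.
Plan 4 vs Plan 2: Plan 2 wins 5–2.
Plan 8 vs Plan 3: Plan 8 wins 4–3.
Plan 8 vs Plan 2: Plan 2 wins 5–2.
Plan 3 vs Plan 2: Plan 2 wins 7–0.
Plan 2 beats each rival — Plan 9 (5–2), Plan 4 (5–2), Plan 8 (5–2), Plan 3 (7–0) — so Plan 2 is the Condorcet winner.

Yes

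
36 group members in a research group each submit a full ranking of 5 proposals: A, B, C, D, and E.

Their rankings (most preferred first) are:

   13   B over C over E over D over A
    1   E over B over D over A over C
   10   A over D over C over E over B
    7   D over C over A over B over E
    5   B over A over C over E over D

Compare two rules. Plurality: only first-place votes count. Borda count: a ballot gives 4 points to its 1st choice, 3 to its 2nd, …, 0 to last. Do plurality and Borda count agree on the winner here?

Plurality first-place counts: A 10, B 18, C 0, D 7, E 1 → B.
Borda totals: A 70, B 82, C 90, D 73, E 45 → C.
The two rules disagree: plurality picks B, Borda picks C.

No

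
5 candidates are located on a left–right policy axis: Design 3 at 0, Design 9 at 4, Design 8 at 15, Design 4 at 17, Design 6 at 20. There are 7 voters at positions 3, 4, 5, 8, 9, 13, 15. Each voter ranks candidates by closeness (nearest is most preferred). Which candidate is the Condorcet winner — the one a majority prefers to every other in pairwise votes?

With single-peaked preferences on a line, the Condorcet winner is the candidate closest to the median voter.
The median voter (position 8) is closest to Design 9 at 4.
Check: Design 9 vs Design 8 — voters closer to Design 9: 5 of 7.

Design 9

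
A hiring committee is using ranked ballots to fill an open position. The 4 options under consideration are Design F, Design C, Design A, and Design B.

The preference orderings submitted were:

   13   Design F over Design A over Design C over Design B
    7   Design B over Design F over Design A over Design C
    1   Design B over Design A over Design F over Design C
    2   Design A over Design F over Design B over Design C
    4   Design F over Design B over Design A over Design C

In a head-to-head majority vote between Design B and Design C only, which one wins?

Design B

Ballots ranking Design B above Design C: 7+1+2+4 = 14.
Ballots ranking Design C above Design B: 13.
Design B wins the head-to-head, 14–13.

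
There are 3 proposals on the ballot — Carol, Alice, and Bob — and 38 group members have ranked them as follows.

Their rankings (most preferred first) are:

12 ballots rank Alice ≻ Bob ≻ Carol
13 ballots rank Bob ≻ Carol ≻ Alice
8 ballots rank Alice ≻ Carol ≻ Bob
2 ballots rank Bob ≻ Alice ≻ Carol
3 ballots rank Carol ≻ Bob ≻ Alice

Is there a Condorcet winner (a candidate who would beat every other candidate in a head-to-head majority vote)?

Head-to-head results (38 voters total):
Carol vs Alice: Alice wins 22–16.
Carol vs Bob: Bob wins 27–11.
Alice vs Bob: Alice wins 20–18.
Alice beats each rival — Carol (22–16), Bob (20–18) — so Alice is the Condorcet winner.

Yes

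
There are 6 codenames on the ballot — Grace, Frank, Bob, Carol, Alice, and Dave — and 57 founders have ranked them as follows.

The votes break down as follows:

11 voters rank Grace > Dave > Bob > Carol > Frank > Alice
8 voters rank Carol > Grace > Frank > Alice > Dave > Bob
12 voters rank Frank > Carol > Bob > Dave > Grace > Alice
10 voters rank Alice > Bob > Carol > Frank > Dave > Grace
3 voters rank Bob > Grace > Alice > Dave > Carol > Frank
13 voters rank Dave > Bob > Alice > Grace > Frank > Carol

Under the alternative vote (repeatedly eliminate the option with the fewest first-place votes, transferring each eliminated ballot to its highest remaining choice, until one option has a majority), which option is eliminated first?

Round 1: Dave 13, Frank 12, Grace 11, Alice 10, Carol 8, Bob 3. Bob has the fewest and is eliminated.
Round 2: Grace 14, Dave 13, Frank 12, Alice 10, Carol 8. Carol has the fewest and is eliminated.
Round 3: Grace 22, Dave 13, Frank 12, Alice 10. Alice has the fewest and is eliminated.
Round 4: Grace 22, Frank 22, Dave 13. Dave has the fewest and is eliminated.
Round 5: Grace 35, Frank 22. Grace has a majority.

Bob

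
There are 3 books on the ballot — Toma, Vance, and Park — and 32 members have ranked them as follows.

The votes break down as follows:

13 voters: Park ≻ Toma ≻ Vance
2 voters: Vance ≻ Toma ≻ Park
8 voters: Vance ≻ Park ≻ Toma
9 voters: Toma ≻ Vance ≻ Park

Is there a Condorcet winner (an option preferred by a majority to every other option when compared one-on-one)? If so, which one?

Head-to-head results (32 voters total):
Toma vs Vance: Toma wins 22–10.
Toma vs Park: Park wins 21–11.
Vance vs Park: Vance wins 19–13.
No candidate beats all others: Toma beats Vance beats Park beats Toma, a majority cycle.

There is no Condorcet winner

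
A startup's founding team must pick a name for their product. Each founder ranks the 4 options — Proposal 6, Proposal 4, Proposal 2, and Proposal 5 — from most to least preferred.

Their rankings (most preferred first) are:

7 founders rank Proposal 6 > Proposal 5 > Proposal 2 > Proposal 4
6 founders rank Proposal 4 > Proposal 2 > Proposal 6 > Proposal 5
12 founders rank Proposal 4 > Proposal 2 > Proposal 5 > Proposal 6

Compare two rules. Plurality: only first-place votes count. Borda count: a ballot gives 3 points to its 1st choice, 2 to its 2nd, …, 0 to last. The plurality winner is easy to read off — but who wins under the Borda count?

Proposal 4

Plurality first-place counts: Proposal 6 7, Proposal 4 18, Proposal 2 0, Proposal 5 0 → Proposal 4.
Borda totals: Proposal 6 27, Proposal 4 54, Proposal 2 43, Proposal 5 26 → Proposal 4.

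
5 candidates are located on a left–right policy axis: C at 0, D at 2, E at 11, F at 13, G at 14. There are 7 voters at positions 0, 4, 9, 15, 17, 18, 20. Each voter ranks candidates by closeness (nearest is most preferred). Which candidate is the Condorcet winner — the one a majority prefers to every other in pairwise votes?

With single-peaked preferences on a line, the Condorcet winner is the candidate closest to the median voter.
The median voter (position 15) is closest to G at 14.
Check: G vs F — voters closer to G: 4 of 7.

G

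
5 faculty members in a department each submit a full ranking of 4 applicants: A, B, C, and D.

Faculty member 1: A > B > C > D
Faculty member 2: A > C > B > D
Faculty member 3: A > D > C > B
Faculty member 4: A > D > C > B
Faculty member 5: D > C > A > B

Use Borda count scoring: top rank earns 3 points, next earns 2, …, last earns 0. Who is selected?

A

Borda scores:
  A: 3 + 3 + 3 + 3 + 1 = 13
  B: 2 + 1 + 0 + 0 + 0 = 3
  C: 1 + 2 + 1 + 1 + 2 = 7
  D: 0 + 0 + 2 + 2 + 3 = 7
A has the highest total.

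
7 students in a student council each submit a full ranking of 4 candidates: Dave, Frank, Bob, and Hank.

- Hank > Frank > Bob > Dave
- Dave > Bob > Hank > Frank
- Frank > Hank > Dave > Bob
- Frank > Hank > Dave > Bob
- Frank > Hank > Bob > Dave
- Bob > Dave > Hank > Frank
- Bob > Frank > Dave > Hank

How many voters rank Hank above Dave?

Ballots ranking Hank above Dave: 4.
Ballots ranking Dave above Hank: 3.
So 4 of 7 voters prefer Hank to Dave.

4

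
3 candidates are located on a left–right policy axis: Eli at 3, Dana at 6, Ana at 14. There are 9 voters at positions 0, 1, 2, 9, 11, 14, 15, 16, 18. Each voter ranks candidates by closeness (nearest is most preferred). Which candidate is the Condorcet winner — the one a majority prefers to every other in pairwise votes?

With single-peaked preferences on a line, the Condorcet winner is the candidate closest to the median voter.
The median voter (position 11) is closest to Ana at 14.
Check: Ana vs Dana — voters closer to Ana: 5 of 9.

Ana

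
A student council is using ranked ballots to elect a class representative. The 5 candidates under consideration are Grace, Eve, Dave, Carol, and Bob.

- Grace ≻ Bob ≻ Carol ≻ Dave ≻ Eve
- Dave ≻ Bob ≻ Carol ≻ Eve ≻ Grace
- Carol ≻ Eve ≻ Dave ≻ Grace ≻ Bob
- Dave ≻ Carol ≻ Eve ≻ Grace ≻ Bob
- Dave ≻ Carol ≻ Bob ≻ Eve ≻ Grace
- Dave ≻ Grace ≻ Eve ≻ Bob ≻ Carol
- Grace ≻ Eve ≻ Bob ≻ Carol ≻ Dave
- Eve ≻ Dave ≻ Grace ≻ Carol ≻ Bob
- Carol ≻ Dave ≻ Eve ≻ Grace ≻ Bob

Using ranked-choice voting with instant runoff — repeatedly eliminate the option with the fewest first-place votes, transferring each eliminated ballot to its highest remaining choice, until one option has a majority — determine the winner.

Dave

Round 1: Dave 4, Grace 2, Carol 2, Eve 1, Bob 0. Bob has the fewest and is eliminated.
Round 2: Dave 4, Grace 2, Carol 2, Eve 1. Eve has the fewest and is eliminated.
Round 3: Dave 5, Grace 2, Carol 2. Dave has a majority.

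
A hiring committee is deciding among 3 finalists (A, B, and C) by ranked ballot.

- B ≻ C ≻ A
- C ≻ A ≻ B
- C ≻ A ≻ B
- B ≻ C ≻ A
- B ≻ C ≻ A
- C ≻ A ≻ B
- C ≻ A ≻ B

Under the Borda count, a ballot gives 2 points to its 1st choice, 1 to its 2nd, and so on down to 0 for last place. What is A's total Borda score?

4

Borda scores:
  A: 0 + 1 + 1 + 0 + 0 + 1 + 1 = 4
  B: 2 + 0 + 0 + 2 + 2 + 0 + 0 = 6
  C: 1 + 2 + 2 + 1 + 1 + 2 + 2 = 11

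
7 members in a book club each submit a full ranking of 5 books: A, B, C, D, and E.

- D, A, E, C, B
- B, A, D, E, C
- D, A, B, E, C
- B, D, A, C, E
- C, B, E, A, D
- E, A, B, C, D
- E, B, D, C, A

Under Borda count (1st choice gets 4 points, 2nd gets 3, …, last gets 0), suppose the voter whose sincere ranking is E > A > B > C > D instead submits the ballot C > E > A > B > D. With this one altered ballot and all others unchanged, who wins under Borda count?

Borda totals with the altered ballot: A 14, B 17, C 11, D 15, E 13.
The winner is unchanged: still B.

B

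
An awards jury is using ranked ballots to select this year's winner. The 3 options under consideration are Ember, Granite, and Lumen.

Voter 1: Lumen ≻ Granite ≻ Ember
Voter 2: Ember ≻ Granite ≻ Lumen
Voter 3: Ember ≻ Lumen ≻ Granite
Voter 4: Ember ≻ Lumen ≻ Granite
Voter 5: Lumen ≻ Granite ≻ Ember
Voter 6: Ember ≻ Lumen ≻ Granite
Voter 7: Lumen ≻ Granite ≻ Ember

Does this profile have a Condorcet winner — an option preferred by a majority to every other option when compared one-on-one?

Head-to-head results (7 voters total):
Ember vs Granite: Ember wins 4–3.
Ember vs Lumen: Ember wins 4–3.
Granite vs Lumen: Lumen wins 6–1.
Ember beats each rival — Granite (4–3), Lumen (4–3) — so Ember is the Condorcet winner.

Yes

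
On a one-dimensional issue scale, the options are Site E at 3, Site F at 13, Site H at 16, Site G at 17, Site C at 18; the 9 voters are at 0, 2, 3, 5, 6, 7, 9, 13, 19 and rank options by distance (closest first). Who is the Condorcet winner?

Site E

With single-peaked preferences on a line, the Condorcet winner is the candidate closest to the median voter.
The median voter (position 6) is closest to Site E at 3.
Check: Site E vs Site C — voters closer to Site E: 7 of 9.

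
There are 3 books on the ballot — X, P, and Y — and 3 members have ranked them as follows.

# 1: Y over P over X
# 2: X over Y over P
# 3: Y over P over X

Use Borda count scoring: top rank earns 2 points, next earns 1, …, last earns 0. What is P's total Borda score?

2

Borda scores:
  X: 0 + 2 + 0 = 2
  P: 1 + 0 + 1 = 2
  Y: 2 + 1 + 2 = 5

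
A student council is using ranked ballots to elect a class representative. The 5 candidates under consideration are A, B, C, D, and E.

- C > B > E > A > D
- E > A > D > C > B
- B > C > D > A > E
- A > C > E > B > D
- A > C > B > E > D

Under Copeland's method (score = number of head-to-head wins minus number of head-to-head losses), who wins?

A

Pairwise results:
  A vs B: A wins 3–2.
  A vs C: A wins 3–2.
  A vs D: A wins 4–1.
  A vs E: A wins 3–2.
  B vs C: C wins 4–1.
  B vs D: B wins 4–1.
  B vs E: B wins 3–2.
  C vs D: C wins 4–1.
  C vs E: C wins 4–1.
  D vs E: E wins 4–1.
Copeland scores (wins − losses):
  A: 4 − 0 = 4
  B: 2 − 2 = 0
  C: 3 − 1 = 2
  D: 0 − 4 = -4
  E: 1 − 3 = -2
A has the best Copeland score.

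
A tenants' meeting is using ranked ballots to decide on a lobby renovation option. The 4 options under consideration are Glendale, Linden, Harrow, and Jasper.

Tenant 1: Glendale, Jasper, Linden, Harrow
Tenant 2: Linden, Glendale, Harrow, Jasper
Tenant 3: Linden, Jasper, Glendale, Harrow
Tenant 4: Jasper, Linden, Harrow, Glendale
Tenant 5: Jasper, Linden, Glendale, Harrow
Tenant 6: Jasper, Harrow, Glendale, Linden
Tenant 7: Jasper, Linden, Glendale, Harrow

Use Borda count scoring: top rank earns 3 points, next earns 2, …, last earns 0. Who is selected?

Borda scores:
  Glendale: 3 + 2 + 1 + 0 + 1 + 1 + 1 = 9
  Linden: 1 + 3 + 3 + 2 + 2 + 0 + 2 = 13
  Harrow: 0 + 1 + 0 + 1 + 0 + 2 + 0 = 4
  Jasper: 2 + 0 + 2 + 3 + 3 + 3 + 3 = 16
Jasper has the highest total.

Jasper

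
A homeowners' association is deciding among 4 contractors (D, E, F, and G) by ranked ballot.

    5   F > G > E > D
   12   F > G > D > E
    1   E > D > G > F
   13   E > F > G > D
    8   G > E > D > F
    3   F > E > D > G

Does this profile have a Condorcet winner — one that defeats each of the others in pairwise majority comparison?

Head-to-head results (42 voters total):
D vs E: E wins 30–12.
D vs F: F wins 33–9.
D vs G: G wins 38–4.
E vs F: E wins 22–20.
E vs G: G wins 25–17.
F vs G: F wins 33–9.
No candidate beats all others: E beats F beats G beats E, a majority cycle.

No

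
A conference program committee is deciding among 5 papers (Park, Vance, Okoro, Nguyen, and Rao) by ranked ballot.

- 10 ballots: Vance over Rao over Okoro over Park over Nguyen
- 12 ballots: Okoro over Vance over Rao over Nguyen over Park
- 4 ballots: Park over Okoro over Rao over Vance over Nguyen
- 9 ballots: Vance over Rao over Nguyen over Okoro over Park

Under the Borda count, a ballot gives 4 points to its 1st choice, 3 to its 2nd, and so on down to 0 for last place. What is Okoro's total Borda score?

Borda scores:
  Park: 10·1 + 12·0 + 4·4 + 9·0 = 26
  Vance: 10·4 + 12·3 + 4·1 + 9·4 = 116
  Okoro: 10·2 + 12·4 + 4·3 + 9·1 = 89
  Nguyen: 10·0 + 12·1 + 4·0 + 9·2 = 30
  Rao: 10·3 + 12·2 + 4·2 + 9·3 = 89

89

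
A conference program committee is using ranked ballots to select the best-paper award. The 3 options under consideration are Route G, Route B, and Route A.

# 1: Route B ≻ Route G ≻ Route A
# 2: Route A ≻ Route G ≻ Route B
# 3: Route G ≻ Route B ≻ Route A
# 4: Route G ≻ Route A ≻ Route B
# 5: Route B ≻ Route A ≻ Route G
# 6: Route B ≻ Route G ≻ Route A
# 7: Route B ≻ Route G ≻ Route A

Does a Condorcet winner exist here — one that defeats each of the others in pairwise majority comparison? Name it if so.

Head-to-head results (7 voters total):
Route G vs Route B: Route B wins 4–3.
Route G vs Route A: Route G wins 5–2.
Route B vs Route A: Route B wins 5–2.
Route B beats each rival — Route G (4–3), Route A (5–2) — so Route B is the Condorcet winner.

Route B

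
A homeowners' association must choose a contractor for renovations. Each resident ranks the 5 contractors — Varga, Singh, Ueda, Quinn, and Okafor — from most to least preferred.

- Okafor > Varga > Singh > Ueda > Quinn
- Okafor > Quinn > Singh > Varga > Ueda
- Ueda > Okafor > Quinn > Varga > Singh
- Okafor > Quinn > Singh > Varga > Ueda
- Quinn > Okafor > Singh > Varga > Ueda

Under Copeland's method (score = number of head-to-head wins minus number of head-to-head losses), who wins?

Pairwise results:
  Varga vs Singh: Singh wins 3–2.
  Varga vs Ueda: Varga wins 4–1.
  Varga vs Quinn: Quinn wins 4–1.
  Varga vs Okafor: Okafor wins 5–0.
  Singh vs Ueda: Singh wins 4–1.
  Singh vs Quinn: Quinn wins 4–1.
  Singh vs Okafor: Okafor wins 5–0.
  Ueda vs Quinn: Quinn wins 3–2.
  Ueda vs Okafor: Okafor wins 4–1.
  Quinn vs Okafor: Okafor wins 4–1.
Copeland scores (wins − losses):
  Varga: 1 − 3 = -2
  Singh: 2 − 2 = 0
  Ueda: 0 − 4 = -4
  Quinn: 3 − 1 = 2
  Okafor: 4 − 0 = 4
Okafor has the best Copeland score.

Okafor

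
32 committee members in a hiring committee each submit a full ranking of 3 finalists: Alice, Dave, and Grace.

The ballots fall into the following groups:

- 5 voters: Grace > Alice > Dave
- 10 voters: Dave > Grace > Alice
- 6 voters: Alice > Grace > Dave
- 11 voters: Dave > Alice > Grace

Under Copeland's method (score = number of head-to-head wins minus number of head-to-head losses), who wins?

Dave

Pairwise results:
  Alice vs Dave: Dave wins 21–11.
  Alice vs Grace: Alice wins 17–15.
  Dave vs Grace: Dave wins 21–11.
Copeland scores (wins − losses):
  Alice: 1 − 1 = 0
  Dave: 2 − 0 = 2
  Grace: 0 − 2 = -2
Dave has the best Copeland score.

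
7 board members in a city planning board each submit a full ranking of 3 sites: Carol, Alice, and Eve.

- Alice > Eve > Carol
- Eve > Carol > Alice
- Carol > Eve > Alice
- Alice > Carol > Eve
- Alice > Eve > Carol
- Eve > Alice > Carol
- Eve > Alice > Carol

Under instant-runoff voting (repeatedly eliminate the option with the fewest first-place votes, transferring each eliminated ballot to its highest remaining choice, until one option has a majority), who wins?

Round 1: Alice 3, Eve 3, Carol 1. Carol has the fewest and is eliminated.
Round 2: Eve 4, Alice 3. Eve has a majority.

Eve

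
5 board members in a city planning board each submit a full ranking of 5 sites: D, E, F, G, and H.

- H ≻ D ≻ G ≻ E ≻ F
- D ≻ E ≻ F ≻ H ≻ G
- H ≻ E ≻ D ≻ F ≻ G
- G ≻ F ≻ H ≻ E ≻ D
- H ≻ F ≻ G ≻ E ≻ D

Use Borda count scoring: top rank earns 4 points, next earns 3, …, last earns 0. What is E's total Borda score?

Borda scores:
  D: 3 + 4 + 2 + 0 + 0 = 9
  E: 1 + 3 + 3 + 1 + 1 = 9
  F: 0 + 2 + 1 + 3 + 3 = 9
  G: 2 + 0 + 0 + 4 + 2 = 8
  H: 4 + 1 + 4 + 2 + 4 = 15

9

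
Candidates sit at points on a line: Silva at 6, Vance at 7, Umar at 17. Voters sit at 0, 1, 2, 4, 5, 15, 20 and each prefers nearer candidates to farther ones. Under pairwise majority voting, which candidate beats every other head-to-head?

With single-peaked preferences on a line, the Condorcet winner is the candidate closest to the median voter.
The median voter (position 4) is closest to Silva at 6.
Check: Silva vs Vance — voters closer to Silva: 5 of 7.

Silva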